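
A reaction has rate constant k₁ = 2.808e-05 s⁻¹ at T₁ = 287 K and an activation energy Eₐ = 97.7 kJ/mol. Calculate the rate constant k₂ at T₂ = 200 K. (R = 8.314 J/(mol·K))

5.166e-13 s⁻¹

Step 1: Use the two-temperature Arrhenius form: ln(k₂/k₁) = -Eₐ/R × (1/T₂ - 1/T₁)
Step 2: Convert Eₐ to J/mol: 97.7 kJ/mol = 97700 J/mol
Step 3: 1/T₂ - 1/T₁ = 1/200 - 1/287 = 1.515679e-03 K⁻¹
Step 4: ln(k₂/k₁) = -97700/8.314 × 1.515679e-03 = -17.81114
Step 5: k₂ = k₁ × exp(-17.81114) = 2.808e-05 × 1.83959e-08 = 5.166e-13 s⁻¹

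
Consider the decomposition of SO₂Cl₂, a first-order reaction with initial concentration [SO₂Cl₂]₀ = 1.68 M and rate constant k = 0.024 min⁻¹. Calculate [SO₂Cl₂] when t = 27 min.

0.8788 M

Step 1: For a first-order reaction: [SO₂Cl₂] = [SO₂Cl₂]₀ × e^(-kt)
Step 2: [SO₂Cl₂] = 1.68 × e^(-0.024 × 27)
Step 3: [SO₂Cl₂] = 1.68 × e^(-0.648)
Step 4: [SO₂Cl₂] = 1.68 × 0.523091 = 0.8788 M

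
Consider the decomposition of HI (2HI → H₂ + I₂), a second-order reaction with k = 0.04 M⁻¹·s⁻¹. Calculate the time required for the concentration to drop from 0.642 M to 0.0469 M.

494.1 s

Step 1: For second-order: t = (1/[HI] - 1/[HI]₀)/k
Step 2: t = (1/0.0469 - 1/0.642)/0.04
Step 3: t = (21.32 - 1.558)/0.04
Step 4: t = 19.76/0.04 = 494.1 s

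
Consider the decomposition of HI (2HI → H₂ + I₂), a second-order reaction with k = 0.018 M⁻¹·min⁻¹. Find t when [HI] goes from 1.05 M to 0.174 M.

266.4 min

Step 1: For second-order: t = (1/[HI] - 1/[HI]₀)/k
Step 2: t = (1/0.174 - 1/1.05)/0.018
Step 3: t = (5.747 - 0.9524)/0.018
Step 4: t = 4.795/0.018 = 266.4 min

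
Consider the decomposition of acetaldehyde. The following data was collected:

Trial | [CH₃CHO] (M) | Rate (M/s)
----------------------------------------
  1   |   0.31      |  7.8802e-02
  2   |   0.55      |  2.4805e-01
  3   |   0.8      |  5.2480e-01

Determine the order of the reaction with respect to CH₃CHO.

second order (2)

Step 1: Compare trials to find order n where rate₂/rate₁ = ([CH₃CHO]₂/[CH₃CHO]₁)^n
Step 2: rate₂/rate₁ = 2.4805e-01/7.8802e-02 = 3.148
Step 3: [CH₃CHO]₂/[CH₃CHO]₁ = 0.55/0.31 = 1.774
Step 4: n = ln(3.148)/ln(1.774) = 2.00 ≈ 2
Step 5: The reaction is second order in CH₃CHO.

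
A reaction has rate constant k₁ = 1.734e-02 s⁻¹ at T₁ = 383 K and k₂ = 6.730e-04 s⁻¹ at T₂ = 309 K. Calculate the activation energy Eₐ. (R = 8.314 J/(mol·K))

43.2 kJ/mol

Step 1: Use the two-temperature Arrhenius form: ln(k₂/k₁) = -Eₐ/R × (1/T₂ - 1/T₁)
Step 2: ln(k₂/k₁) = ln(6.730e-04/1.734e-02) = ln(0.038812) = -3.24903
Step 3: 1/T₂ - 1/T₁ = 1/309 - 1/383 = 6.252799e-04 K⁻¹
Step 4: Eₐ = -R × ln(k₂/k₁) / (1/T₂ - 1/T₁) = -8.314 × -3.24903 / 6.252799e-04
Step 5: Eₐ = 4.3200e+04 J/mol = 43.2 kJ/mol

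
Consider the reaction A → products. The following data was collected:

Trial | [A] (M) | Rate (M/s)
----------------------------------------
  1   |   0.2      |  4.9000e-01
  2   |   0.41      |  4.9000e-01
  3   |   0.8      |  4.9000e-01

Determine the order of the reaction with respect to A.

zeroth order (0)

Step 1: Compare trials - when concentration changes, rate stays constant.
Step 2: rate₂/rate₁ = 4.9000e-01/4.9000e-01 = 1
Step 3: [A]₂/[A]₁ = 0.41/0.2 = 2.05
Step 4: Since rate ratio ≈ (conc ratio)^0, the reaction is zeroth order.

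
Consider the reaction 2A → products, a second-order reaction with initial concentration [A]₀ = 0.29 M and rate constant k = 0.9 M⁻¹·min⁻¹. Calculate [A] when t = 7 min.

0.1026 M

Step 1: For a second-order reaction: 1/[A] = 1/[A]₀ + kt
Step 2: 1/[A] = 1/0.29 + 0.9 × 7
Step 3: 1/[A] = 3.448 + 6.3 = 9.748
Step 4: [A] = 1/9.748 = 0.1026 M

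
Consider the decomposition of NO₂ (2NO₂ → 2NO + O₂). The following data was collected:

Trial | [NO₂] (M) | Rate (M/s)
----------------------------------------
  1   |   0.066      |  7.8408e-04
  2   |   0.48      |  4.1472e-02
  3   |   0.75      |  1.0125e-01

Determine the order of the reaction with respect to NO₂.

second order (2)

Step 1: Compare trials to find order n where rate₂/rate₁ = ([NO₂]₂/[NO₂]₁)^n
Step 2: rate₂/rate₁ = 4.1472e-02/7.8408e-04 = 52.89
Step 3: [NO₂]₂/[NO₂]₁ = 0.48/0.066 = 7.273
Step 4: n = ln(52.89)/ln(7.273) = 2.00 ≈ 2
Step 5: The reaction is second order in NO₂.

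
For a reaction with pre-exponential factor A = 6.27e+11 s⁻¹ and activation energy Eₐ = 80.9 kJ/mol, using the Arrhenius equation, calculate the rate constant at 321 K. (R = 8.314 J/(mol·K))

4.29e-02 s⁻¹

Step 1: Use the Arrhenius equation: k = A × exp(-Eₐ/RT)
Step 2: Convert Eₐ to J/mol: 80.9 kJ/mol = 80900 J/mol
Step 3: Calculate the exponent: -Eₐ/(RT) = -80900/(8.314 × 321) = -30.31332
Step 4: k = 6.27e+11 × exp(-30.31332)
Step 5: k = 6.27e+11 × 6.84057e-14 = 4.2890e-02 s⁻¹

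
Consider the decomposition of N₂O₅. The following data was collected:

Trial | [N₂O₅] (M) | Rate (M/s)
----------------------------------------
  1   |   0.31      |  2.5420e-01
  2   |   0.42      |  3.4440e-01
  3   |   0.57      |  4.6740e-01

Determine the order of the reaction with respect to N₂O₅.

first order (1)

Step 1: Compare trials to find order n where rate₂/rate₁ = ([N₂O₅]₂/[N₂O₅]₁)^n
Step 2: rate₂/rate₁ = 3.4440e-01/2.5420e-01 = 1.355
Step 3: [N₂O₅]₂/[N₂O₅]₁ = 0.42/0.31 = 1.355
Step 4: n = ln(1.355)/ln(1.355) = 1.00 ≈ 1
Step 5: The reaction is first order in N₂O₅.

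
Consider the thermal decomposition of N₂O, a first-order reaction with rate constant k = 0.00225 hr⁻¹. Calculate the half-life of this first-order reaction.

308.1 hr

Step 1: For a first-order reaction, t₁/₂ = ln(2)/k
Step 2: t₁/₂ = ln(2)/0.00225
Step 3: t₁/₂ = 0.6931/0.00225 = 308.1 hr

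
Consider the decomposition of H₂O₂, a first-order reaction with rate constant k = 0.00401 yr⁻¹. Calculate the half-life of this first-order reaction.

172.9 yr

Step 1: For a first-order reaction, t₁/₂ = ln(2)/k
Step 2: t₁/₂ = ln(2)/0.00401
Step 3: t₁/₂ = 0.6931/0.00401 = 172.9 yr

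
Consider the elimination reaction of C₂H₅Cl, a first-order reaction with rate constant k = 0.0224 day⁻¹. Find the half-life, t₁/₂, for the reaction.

30.94 day

Step 1: For a first-order reaction, t₁/₂ = ln(2)/k
Step 2: t₁/₂ = ln(2)/0.0224
Step 3: t₁/₂ = 0.6931/0.0224 = 30.94 day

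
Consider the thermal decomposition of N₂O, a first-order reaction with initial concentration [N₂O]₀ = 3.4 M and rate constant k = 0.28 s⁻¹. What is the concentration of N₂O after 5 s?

0.8384 M

Step 1: For a first-order reaction: [N₂O] = [N₂O]₀ × e^(-kt)
Step 2: [N₂O] = 3.4 × e^(-0.28 × 5)
Step 3: [N₂O] = 3.4 × e^(-1.4)
Step 4: [N₂O] = 3.4 × 0.246597 = 0.8384 M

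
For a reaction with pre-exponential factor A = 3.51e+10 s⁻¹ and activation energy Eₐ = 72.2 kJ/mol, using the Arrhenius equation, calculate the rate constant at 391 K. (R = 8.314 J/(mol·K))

7.94e+00 s⁻¹

Step 1: Use the Arrhenius equation: k = A × exp(-Eₐ/RT)
Step 2: Convert Eₐ to J/mol: 72.2 kJ/mol = 72200 J/mol
Step 3: Calculate the exponent: -Eₐ/(RT) = -72200/(8.314 × 391) = -22.21010
Step 4: k = 3.51e+10 × exp(-22.21010)
Step 5: k = 3.51e+10 × 2.26087e-10 = 7.9357e+00 s⁻¹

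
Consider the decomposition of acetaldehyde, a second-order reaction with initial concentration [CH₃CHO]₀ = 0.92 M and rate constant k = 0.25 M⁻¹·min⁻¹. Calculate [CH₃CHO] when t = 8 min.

0.3239 M

Step 1: For a second-order reaction: 1/[CH₃CHO] = 1/[CH₃CHO]₀ + kt
Step 2: 1/[CH₃CHO] = 1/0.92 + 0.25 × 8
Step 3: 1/[CH₃CHO] = 1.087 + 2 = 3.087
Step 4: [CH₃CHO] = 1/3.087 = 0.3239 M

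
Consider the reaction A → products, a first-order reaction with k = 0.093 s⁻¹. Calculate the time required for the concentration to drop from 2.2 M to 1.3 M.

5.657 s

Step 1: For first-order: t = ln([A]₀/[A])/k
Step 2: t = ln(2.2/1.3)/0.093
Step 3: t = ln(1.692)/0.093
Step 4: t = 0.5261/0.093 = 5.657 s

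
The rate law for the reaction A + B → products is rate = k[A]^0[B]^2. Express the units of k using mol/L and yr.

(mol/L)⁻¹·yr⁻¹

Step 1: Overall order = 0 + 2 = 2.
Step 2: rate has units mol/L·yr⁻¹; [A]^0[B]^2 has units (mol/L)^2.
Step 3: k = rate/([A]^0[B]^2), so units of k = (mol/L)^(1-2)·yr⁻¹ = (mol/L)⁻¹·yr⁻¹.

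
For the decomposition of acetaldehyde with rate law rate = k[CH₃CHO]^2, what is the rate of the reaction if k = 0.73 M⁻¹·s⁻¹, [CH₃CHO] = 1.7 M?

2.11 M/s

Step 1: Identify the rate law: rate = k[CH₃CHO]^2
Step 2: Substitute values: rate = 0.73 × (1.7)^2
Step 3: Calculate: rate = 0.73 × 2.89 = 2.1097 M/s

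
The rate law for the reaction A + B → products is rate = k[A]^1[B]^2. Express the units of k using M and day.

M⁻²·day⁻¹

Step 1: Overall order = 1 + 2 = 3.
Step 2: rate has units M·day⁻¹; [A]^1[B]^2 has units M^3.
Step 3: k = rate/([A]^1[B]^2), so units of k = M^(1-3)·day⁻¹ = M⁻²·day⁻¹.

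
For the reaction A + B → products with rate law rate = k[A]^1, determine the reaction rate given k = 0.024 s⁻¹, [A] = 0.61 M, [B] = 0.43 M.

0.01464 M/s

Step 1: The rate law is rate = k[A]^1
Step 2: Note that the rate does not depend on [B] (zero order in B).
Step 3: rate = 0.024 × (0.61)^1 = 0.01464 M/s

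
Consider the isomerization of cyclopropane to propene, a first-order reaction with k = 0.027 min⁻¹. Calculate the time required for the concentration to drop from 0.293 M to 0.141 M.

27.09 min

Step 1: For first-order: t = ln([cyclopropane]₀/[cyclopropane])/k
Step 2: t = ln(0.293/0.141)/0.027
Step 3: t = ln(2.078)/0.027
Step 4: t = 0.7314/0.027 = 27.09 min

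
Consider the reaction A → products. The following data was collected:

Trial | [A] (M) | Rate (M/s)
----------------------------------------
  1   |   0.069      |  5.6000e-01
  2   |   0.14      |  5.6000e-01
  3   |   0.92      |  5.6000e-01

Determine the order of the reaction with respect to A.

zeroth order (0)

Step 1: Compare trials - when concentration changes, rate stays constant.
Step 2: rate₂/rate₁ = 5.6000e-01/5.6000e-01 = 1
Step 3: [A]₂/[A]₁ = 0.14/0.069 = 2.029
Step 4: Since rate ratio ≈ (conc ratio)^0, the reaction is zeroth order.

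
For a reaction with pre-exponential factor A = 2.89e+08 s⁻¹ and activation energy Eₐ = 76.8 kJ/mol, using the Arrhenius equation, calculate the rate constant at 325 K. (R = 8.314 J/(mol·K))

1.31e-04 s⁻¹

Step 1: Use the Arrhenius equation: k = A × exp(-Eₐ/RT)
Step 2: Convert Eₐ to J/mol: 76.8 kJ/mol = 76800 J/mol
Step 3: Calculate the exponent: -Eₐ/(RT) = -76800/(8.314 × 325) = -28.42286
Step 4: k = 2.89e+08 × exp(-28.42286)
Step 5: k = 2.89e+08 × 4.53011e-13 = 1.3092e-04 s⁻¹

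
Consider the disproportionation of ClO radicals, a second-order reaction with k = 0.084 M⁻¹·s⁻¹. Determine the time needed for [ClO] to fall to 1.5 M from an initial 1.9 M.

1.671 s

Step 1: For second-order: t = (1/[ClO] - 1/[ClO]₀)/k
Step 2: t = (1/1.5 - 1/1.9)/0.084
Step 3: t = (0.6667 - 0.5263)/0.084
Step 4: t = 0.1404/0.084 = 1.671 s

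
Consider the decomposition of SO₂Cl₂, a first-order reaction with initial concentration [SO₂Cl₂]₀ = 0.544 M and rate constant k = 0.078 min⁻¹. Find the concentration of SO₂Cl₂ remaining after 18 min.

0.1336 M

Step 1: For a first-order reaction: [SO₂Cl₂] = [SO₂Cl₂]₀ × e^(-kt)
Step 2: [SO₂Cl₂] = 0.544 × e^(-0.078 × 18)
Step 3: [SO₂Cl₂] = 0.544 × e^(-1.404)
Step 4: [SO₂Cl₂] = 0.544 × 0.245613 = 0.1336 M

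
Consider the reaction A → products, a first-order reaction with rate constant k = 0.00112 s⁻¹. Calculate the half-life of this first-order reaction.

618.9 s

Step 1: For a first-order reaction, t₁/₂ = ln(2)/k
Step 2: t₁/₂ = ln(2)/0.00112
Step 3: t₁/₂ = 0.6931/0.00112 = 618.9 s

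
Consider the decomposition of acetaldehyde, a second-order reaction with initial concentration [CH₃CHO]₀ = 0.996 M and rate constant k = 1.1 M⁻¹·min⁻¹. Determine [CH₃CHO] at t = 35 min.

0.02531 M

Step 1: For a second-order reaction: 1/[CH₃CHO] = 1/[CH₃CHO]₀ + kt
Step 2: 1/[CH₃CHO] = 1/0.996 + 1.1 × 35
Step 3: 1/[CH₃CHO] = 1.004 + 38.5 = 39.5
Step 4: [CH₃CHO] = 1/39.5 = 0.02531 M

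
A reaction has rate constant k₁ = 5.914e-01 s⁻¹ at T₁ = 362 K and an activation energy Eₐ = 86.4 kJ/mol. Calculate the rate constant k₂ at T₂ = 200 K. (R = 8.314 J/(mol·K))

4.712e-11 s⁻¹

Step 1: Use the two-temperature Arrhenius form: ln(k₂/k₁) = -Eₐ/R × (1/T₂ - 1/T₁)
Step 2: Convert Eₐ to J/mol: 86.4 kJ/mol = 86400 J/mol
Step 3: 1/T₂ - 1/T₁ = 1/200 - 1/362 = 2.237569e-03 K⁻¹
Step 4: ln(k₂/k₁) = -86400/8.314 × 2.237569e-03 = -23.25306
Step 5: k₂ = k₁ × exp(-23.25306) = 5.914e-01 × 7.96754e-11 = 4.712e-11 s⁻¹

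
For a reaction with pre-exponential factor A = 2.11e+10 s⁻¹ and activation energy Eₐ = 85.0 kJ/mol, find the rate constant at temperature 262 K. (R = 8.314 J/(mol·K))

2.38e-07 s⁻¹

Step 1: Use the Arrhenius equation: k = A × exp(-Eₐ/RT)
Step 2: Convert Eₐ to J/mol: 85.0 kJ/mol = 85000 J/mol
Step 3: Calculate the exponent: -Eₐ/(RT) = -85000/(8.314 × 262) = -39.02183
Step 4: k = 2.11e+10 × exp(-39.02183)
Step 5: k = 2.11e+10 × 1.12989e-17 = 2.3841e-07 s⁻¹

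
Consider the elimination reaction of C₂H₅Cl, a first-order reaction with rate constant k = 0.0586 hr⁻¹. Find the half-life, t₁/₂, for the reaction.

11.83 hr

Step 1: For a first-order reaction, t₁/₂ = ln(2)/k
Step 2: t₁/₂ = ln(2)/0.0586
Step 3: t₁/₂ = 0.6931/0.0586 = 11.83 hr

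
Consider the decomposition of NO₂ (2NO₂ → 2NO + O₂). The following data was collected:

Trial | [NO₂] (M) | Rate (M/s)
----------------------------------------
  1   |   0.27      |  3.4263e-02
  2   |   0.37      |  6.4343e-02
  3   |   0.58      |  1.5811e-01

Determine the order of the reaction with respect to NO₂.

second order (2)

Step 1: Compare trials to find order n where rate₂/rate₁ = ([NO₂]₂/[NO₂]₁)^n
Step 2: rate₂/rate₁ = 6.4343e-02/3.4263e-02 = 1.878
Step 3: [NO₂]₂/[NO₂]₁ = 0.37/0.27 = 1.37
Step 4: n = ln(1.878)/ln(1.37) = 2.00 ≈ 2
Step 5: The reaction is second order in NO₂.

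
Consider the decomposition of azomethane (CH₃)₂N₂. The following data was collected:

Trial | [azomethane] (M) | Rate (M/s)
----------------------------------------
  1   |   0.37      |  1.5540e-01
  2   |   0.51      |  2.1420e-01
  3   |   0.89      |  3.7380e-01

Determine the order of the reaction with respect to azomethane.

first order (1)

Step 1: Compare trials to find order n where rate₂/rate₁ = ([azomethane]₂/[azomethane]₁)^n
Step 2: rate₂/rate₁ = 2.1420e-01/1.5540e-01 = 1.378
Step 3: [azomethane]₂/[azomethane]₁ = 0.51/0.37 = 1.378
Step 4: n = ln(1.378)/ln(1.378) = 1.00 ≈ 1
Step 5: The reaction is first order in azomethane.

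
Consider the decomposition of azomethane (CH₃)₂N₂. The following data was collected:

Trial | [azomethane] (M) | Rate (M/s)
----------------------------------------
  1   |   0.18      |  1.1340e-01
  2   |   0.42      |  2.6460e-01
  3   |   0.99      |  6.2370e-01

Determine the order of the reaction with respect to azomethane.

first order (1)

Step 1: Compare trials to find order n where rate₂/rate₁ = ([azomethane]₂/[azomethane]₁)^n
Step 2: rate₂/rate₁ = 2.6460e-01/1.1340e-01 = 2.333
Step 3: [azomethane]₂/[azomethane]₁ = 0.42/0.18 = 2.333
Step 4: n = ln(2.333)/ln(2.333) = 1.00 ≈ 1
Step 5: The reaction is first order in azomethane.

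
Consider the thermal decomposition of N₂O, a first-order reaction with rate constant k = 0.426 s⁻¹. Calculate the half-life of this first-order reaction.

1.627 s

Step 1: For a first-order reaction, t₁/₂ = ln(2)/k
Step 2: t₁/₂ = ln(2)/0.426
Step 3: t₁/₂ = 0.6931/0.426 = 1.627 s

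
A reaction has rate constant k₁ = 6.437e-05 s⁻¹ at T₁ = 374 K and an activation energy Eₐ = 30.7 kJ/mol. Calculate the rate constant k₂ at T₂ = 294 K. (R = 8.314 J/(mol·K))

4.384e-06 s⁻¹

Step 1: Use the two-temperature Arrhenius form: ln(k₂/k₁) = -Eₐ/R × (1/T₂ - 1/T₁)
Step 2: Convert Eₐ to J/mol: 30.7 kJ/mol = 30700 J/mol
Step 3: 1/T₂ - 1/T₁ = 1/294 - 1/374 = 7.275638e-04 K⁻¹
Step 4: ln(k₂/k₁) = -30700/8.314 × 7.275638e-04 = -2.68658
Step 5: k₂ = k₁ × exp(-2.68658) = 6.437e-05 × 6.81135e-02 = 4.384e-06 s⁻¹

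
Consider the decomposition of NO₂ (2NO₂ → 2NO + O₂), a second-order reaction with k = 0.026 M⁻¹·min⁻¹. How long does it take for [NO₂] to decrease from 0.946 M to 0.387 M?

58.73 min

Step 1: For second-order: t = (1/[NO₂] - 1/[NO₂]₀)/k
Step 2: t = (1/0.387 - 1/0.946)/0.026
Step 3: t = (2.584 - 1.057)/0.026
Step 4: t = 1.527/0.026 = 58.73 min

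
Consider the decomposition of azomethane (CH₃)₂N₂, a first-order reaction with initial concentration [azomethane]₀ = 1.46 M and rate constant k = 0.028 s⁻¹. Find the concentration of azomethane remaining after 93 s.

0.108 M

Step 1: For a first-order reaction: [azomethane] = [azomethane]₀ × e^(-kt)
Step 2: [azomethane] = 1.46 × e^(-0.028 × 93)
Step 3: [azomethane] = 1.46 × e^(-2.604)
Step 4: [azomethane] = 1.46 × 0.0739771 = 0.108 M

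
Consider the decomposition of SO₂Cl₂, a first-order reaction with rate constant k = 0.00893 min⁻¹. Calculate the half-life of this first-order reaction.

77.62 min

Step 1: For a first-order reaction, t₁/₂ = ln(2)/k
Step 2: t₁/₂ = ln(2)/0.00893
Step 3: t₁/₂ = 0.6931/0.00893 = 77.62 min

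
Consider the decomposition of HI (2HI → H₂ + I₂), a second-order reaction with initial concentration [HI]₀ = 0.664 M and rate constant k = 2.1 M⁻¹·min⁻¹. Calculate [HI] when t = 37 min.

0.01263 M

Step 1: For a second-order reaction: 1/[HI] = 1/[HI]₀ + kt
Step 2: 1/[HI] = 1/0.664 + 2.1 × 37
Step 3: 1/[HI] = 1.506 + 77.7 = 79.21
Step 4: [HI] = 1/79.21 = 0.01263 M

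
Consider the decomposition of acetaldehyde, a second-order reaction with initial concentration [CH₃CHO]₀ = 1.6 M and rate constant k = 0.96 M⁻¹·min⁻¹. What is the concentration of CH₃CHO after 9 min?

0.1079 M

Step 1: For a second-order reaction: 1/[CH₃CHO] = 1/[CH₃CHO]₀ + kt
Step 2: 1/[CH₃CHO] = 1/1.6 + 0.96 × 9
Step 3: 1/[CH₃CHO] = 0.625 + 8.64 = 9.265
Step 4: [CH₃CHO] = 1/9.265 = 0.1079 M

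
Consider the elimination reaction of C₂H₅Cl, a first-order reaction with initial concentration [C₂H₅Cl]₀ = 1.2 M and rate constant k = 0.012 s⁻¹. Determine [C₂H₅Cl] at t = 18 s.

0.9669 M

Step 1: For a first-order reaction: [C₂H₅Cl] = [C₂H₅Cl]₀ × e^(-kt)
Step 2: [C₂H₅Cl] = 1.2 × e^(-0.012 × 18)
Step 3: [C₂H₅Cl] = 1.2 × e^(-0.216)
Step 4: [C₂H₅Cl] = 1.2 × 0.805735 = 0.9669 M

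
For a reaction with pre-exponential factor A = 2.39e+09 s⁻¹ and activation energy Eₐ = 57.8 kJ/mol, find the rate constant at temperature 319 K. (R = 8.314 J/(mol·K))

8.20e-01 s⁻¹

Step 1: Use the Arrhenius equation: k = A × exp(-Eₐ/RT)
Step 2: Convert Eₐ to J/mol: 57.8 kJ/mol = 57800 J/mol
Step 3: Calculate the exponent: -Eₐ/(RT) = -57800/(8.314 × 319) = -21.79351
Step 4: k = 2.39e+09 × exp(-21.79351)
Step 5: k = 2.39e+09 × 3.42925e-10 = 8.1959e-01 s⁻¹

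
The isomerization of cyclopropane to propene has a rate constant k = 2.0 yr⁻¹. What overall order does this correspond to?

first order (1)

Step 1: The units of k for an nth-order reaction are (concentration)^(1-n)·(time)⁻¹.
Step 2: Here k has units yr⁻¹, so the concentration exponent is 0.
Step 3: 1 - n = 0 ⇒ n = 1. The reaction is first order.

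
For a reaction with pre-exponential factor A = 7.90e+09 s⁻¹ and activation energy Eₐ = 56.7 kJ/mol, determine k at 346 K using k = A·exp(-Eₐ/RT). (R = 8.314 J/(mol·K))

2.18e+01 s⁻¹

Step 1: Use the Arrhenius equation: k = A × exp(-Eₐ/RT)
Step 2: Convert Eₐ to J/mol: 56.7 kJ/mol = 56700 J/mol
Step 3: Calculate the exponent: -Eₐ/(RT) = -56700/(8.314 × 346) = -19.71047
Step 4: k = 7.90e+09 × exp(-19.71047)
Step 5: k = 7.90e+09 × 2.75329e-09 = 2.1751e+01 s⁻¹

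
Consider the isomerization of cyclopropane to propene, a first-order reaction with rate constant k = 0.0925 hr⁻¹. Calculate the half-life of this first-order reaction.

7.493 hr

Step 1: For a first-order reaction, t₁/₂ = ln(2)/k
Step 2: t₁/₂ = ln(2)/0.0925
Step 3: t₁/₂ = 0.6931/0.0925 = 7.493 hr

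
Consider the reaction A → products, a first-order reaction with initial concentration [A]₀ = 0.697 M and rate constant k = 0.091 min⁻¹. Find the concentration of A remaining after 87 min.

0.0002541 M

Step 1: For a first-order reaction: [A] = [A]₀ × e^(-kt)
Step 2: [A] = 0.697 × e^(-0.091 × 87)
Step 3: [A] = 0.697 × e^(-7.917)
Step 4: [A] = 0.697 × 0.000364494 = 0.0002541 M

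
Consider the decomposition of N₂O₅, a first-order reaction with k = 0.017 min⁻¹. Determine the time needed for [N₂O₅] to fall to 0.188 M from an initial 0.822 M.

86.78 min

Step 1: For first-order: t = ln([N₂O₅]₀/[N₂O₅])/k
Step 2: t = ln(0.822/0.188)/0.017
Step 3: t = ln(4.372)/0.017
Step 4: t = 1.475/0.017 = 86.78 min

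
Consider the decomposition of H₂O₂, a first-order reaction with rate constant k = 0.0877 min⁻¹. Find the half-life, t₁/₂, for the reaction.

7.904 min

Step 1: For a first-order reaction, t₁/₂ = ln(2)/k
Step 2: t₁/₂ = ln(2)/0.0877
Step 3: t₁/₂ = 0.6931/0.0877 = 7.904 min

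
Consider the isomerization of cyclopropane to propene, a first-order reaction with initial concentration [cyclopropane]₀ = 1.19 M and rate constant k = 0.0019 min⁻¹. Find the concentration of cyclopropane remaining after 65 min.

1.052 M

Step 1: For a first-order reaction: [cyclopropane] = [cyclopropane]₀ × e^(-kt)
Step 2: [cyclopropane] = 1.19 × e^(-0.0019 × 65)
Step 3: [cyclopropane] = 1.19 × e^(-0.1235)
Step 4: [cyclopropane] = 1.19 × 0.883822 = 1.052 M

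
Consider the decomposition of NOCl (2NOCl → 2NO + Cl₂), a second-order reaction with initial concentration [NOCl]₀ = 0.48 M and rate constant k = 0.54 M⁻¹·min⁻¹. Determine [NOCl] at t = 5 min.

0.2091 M

Step 1: For a second-order reaction: 1/[NOCl] = 1/[NOCl]₀ + kt
Step 2: 1/[NOCl] = 1/0.48 + 0.54 × 5
Step 3: 1/[NOCl] = 2.083 + 2.7 = 4.783
Step 4: [NOCl] = 1/4.783 = 0.2091 M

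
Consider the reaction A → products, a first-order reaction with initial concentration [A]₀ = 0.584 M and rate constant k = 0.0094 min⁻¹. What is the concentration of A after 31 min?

0.4364 M

Step 1: For a first-order reaction: [A] = [A]₀ × e^(-kt)
Step 2: [A] = 0.584 × e^(-0.0094 × 31)
Step 3: [A] = 0.584 × e^(-0.2914)
Step 4: [A] = 0.584 × 0.747217 = 0.4364 M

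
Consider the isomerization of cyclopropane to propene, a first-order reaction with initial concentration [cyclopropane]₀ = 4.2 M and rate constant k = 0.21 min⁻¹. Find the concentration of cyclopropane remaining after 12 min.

0.3379 M

Step 1: For a first-order reaction: [cyclopropane] = [cyclopropane]₀ × e^(-kt)
Step 2: [cyclopropane] = 4.2 × e^(-0.21 × 12)
Step 3: [cyclopropane] = 4.2 × e^(-2.52)
Step 4: [cyclopropane] = 4.2 × 0.0804596 = 0.3379 M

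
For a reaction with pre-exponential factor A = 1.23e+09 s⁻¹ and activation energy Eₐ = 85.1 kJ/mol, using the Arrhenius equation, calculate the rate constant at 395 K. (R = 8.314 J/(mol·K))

6.85e-03 s⁻¹

Step 1: Use the Arrhenius equation: k = A × exp(-Eₐ/RT)
Step 2: Convert Eₐ to J/mol: 85.1 kJ/mol = 85100 J/mol
Step 3: Calculate the exponent: -Eₐ/(RT) = -85100/(8.314 × 395) = -25.91328
Step 4: k = 1.23e+09 × exp(-25.91328)
Step 5: k = 1.23e+09 × 5.57193e-12 = 6.8535e-03 s⁻¹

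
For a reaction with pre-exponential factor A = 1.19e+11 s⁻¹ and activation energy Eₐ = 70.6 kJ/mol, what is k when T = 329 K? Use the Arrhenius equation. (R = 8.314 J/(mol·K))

7.35e-01 s⁻¹

Step 1: Use the Arrhenius equation: k = A × exp(-Eₐ/RT)
Step 2: Convert Eₐ to J/mol: 70.6 kJ/mol = 70600 J/mol
Step 3: Calculate the exponent: -Eₐ/(RT) = -70600/(8.314 × 329) = -25.81064
Step 4: k = 1.19e+11 × exp(-25.81064)
Step 5: k = 1.19e+11 × 6.17421e-12 = 7.3473e-01 s⁻¹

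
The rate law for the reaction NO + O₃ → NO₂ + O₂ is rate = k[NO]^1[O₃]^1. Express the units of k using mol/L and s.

(mol/L)⁻¹·s⁻¹

Step 1: Overall order = 1 + 1 = 2.
Step 2: rate has units mol/L·s⁻¹; [NO]^1[O₃]^1 has units (mol/L)^2.
Step 3: k = rate/([NO]^1[O₃]^1), so units of k = (mol/L)^(1-2)·s⁻¹ = (mol/L)⁻¹·s⁻¹.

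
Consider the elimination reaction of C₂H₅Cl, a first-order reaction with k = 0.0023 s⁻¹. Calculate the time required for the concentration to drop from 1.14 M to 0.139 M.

914.9 s

Step 1: For first-order: t = ln([C₂H₅Cl]₀/[C₂H₅Cl])/k
Step 2: t = ln(1.14/0.139)/0.0023
Step 3: t = ln(8.201)/0.0023
Step 4: t = 2.104/0.0023 = 914.9 s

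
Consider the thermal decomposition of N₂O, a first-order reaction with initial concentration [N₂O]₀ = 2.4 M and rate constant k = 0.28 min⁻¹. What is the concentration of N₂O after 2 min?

1.371 M

Step 1: For a first-order reaction: [N₂O] = [N₂O]₀ × e^(-kt)
Step 2: [N₂O] = 2.4 × e^(-0.28 × 2)
Step 3: [N₂O] = 2.4 × e^(-0.56)
Step 4: [N₂O] = 2.4 × 0.571209 = 1.371 M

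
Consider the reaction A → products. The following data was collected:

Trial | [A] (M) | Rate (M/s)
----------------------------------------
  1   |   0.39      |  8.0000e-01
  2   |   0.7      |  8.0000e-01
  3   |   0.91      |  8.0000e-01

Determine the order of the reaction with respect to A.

zeroth order (0)

Step 1: Compare trials - when concentration changes, rate stays constant.
Step 2: rate₂/rate₁ = 8.0000e-01/8.0000e-01 = 1
Step 3: [A]₂/[A]₁ = 0.7/0.39 = 1.795
Step 4: Since rate ratio ≈ (conc ratio)^0, the reaction is zeroth order.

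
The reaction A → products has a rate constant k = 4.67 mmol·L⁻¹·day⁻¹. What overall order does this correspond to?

zeroth order (0)

Step 1: The units of k for an nth-order reaction are (concentration)^(1-n)·(time)⁻¹.
Step 2: Here k has units mmol·L⁻¹·day⁻¹, so the concentration exponent is 1.
Step 3: 1 - n = 1 ⇒ n = 0. The reaction is zeroth order.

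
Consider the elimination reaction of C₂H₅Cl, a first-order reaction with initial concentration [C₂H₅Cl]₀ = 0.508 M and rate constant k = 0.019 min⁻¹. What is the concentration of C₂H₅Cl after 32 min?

0.2766 M

Step 1: For a first-order reaction: [C₂H₅Cl] = [C₂H₅Cl]₀ × e^(-kt)
Step 2: [C₂H₅Cl] = 0.508 × e^(-0.019 × 32)
Step 3: [C₂H₅Cl] = 0.508 × e^(-0.608)
Step 4: [C₂H₅Cl] = 0.508 × 0.544439 = 0.2766 M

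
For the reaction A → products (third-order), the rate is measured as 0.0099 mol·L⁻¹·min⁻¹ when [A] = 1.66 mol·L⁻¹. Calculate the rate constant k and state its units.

0.002164 (mol·L⁻¹)⁻²·min⁻¹

Step 1: rate = k[A]^3, so k = rate / [A]^3.
Step 2: k = 0.0099 / (1.66)^3 = 0.0099 / 4.574.
Step 3: k = 0.002164 (mol·L⁻¹)⁻²·min⁻¹.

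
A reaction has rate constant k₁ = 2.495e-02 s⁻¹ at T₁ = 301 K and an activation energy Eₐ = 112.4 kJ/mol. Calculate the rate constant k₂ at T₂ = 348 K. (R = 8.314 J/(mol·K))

1.075e+01 s⁻¹

Step 1: Use the two-temperature Arrhenius form: ln(k₂/k₁) = -Eₐ/R × (1/T₂ - 1/T₁)
Step 2: Convert Eₐ to J/mol: 112.4 kJ/mol = 112400 J/mol
Step 3: 1/T₂ - 1/T₁ = 1/348 - 1/301 = -4.486959e-04 K⁻¹
Step 4: ln(k₂/k₁) = -112400/8.314 × -4.486959e-04 = 6.06608
Step 5: k₂ = k₁ × exp(6.06608) = 2.495e-02 × 4.30988e+02 = 1.075e+01 s⁻¹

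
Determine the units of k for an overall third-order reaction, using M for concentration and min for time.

M⁻²·min⁻¹

Step 1: For overall order n, rate = k × (concentration)^n.
Step 2: Rate has units M·min⁻¹; concentration term has units M^3.
Step 3: k = rate / (concentration)^n, so units of k = M^(1-3)·min⁻¹ = M⁻²·min⁻¹.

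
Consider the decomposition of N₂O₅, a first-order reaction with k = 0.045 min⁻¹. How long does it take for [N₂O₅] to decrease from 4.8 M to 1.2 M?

30.81 min

Step 1: For first-order: t = ln([N₂O₅]₀/[N₂O₅])/k
Step 2: t = ln(4.8/1.2)/0.045
Step 3: t = ln(4)/0.045
Step 4: t = 1.386/0.045 = 30.81 min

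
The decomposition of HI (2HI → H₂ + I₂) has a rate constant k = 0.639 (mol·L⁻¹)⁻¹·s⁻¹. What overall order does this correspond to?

second order (2)

Step 1: The units of k for an nth-order reaction are (concentration)^(1-n)·(time)⁻¹.
Step 2: Here k has units (mol·L⁻¹)⁻¹·s⁻¹, so the concentration exponent is -1.
Step 3: 1 - n = -1 ⇒ n = 2. The reaction is second order.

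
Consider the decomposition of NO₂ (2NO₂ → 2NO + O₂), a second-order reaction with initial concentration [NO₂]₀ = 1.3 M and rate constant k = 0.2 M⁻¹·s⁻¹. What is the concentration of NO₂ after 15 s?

0.2653 M

Step 1: For a second-order reaction: 1/[NO₂] = 1/[NO₂]₀ + kt
Step 2: 1/[NO₂] = 1/1.3 + 0.2 × 15
Step 3: 1/[NO₂] = 0.7692 + 3 = 3.769
Step 4: [NO₂] = 1/3.769 = 0.2653 M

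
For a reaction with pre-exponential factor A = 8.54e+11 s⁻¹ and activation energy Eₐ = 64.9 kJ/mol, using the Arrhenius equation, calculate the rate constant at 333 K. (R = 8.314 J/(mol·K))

5.63e+01 s⁻¹

Step 1: Use the Arrhenius equation: k = A × exp(-Eₐ/RT)
Step 2: Convert Eₐ to J/mol: 64.9 kJ/mol = 64900 J/mol
Step 3: Calculate the exponent: -Eₐ/(RT) = -64900/(8.314 × 333) = -23.44177
Step 4: k = 8.54e+11 × exp(-23.44177)
Step 5: k = 8.54e+11 × 6.59734e-11 = 5.6341e+01 s⁻¹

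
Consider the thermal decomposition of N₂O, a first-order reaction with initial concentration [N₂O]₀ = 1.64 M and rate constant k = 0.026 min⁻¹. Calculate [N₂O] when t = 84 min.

0.1846 M

Step 1: For a first-order reaction: [N₂O] = [N₂O]₀ × e^(-kt)
Step 2: [N₂O] = 1.64 × e^(-0.026 × 84)
Step 3: [N₂O] = 1.64 × e^(-2.184)
Step 4: [N₂O] = 1.64 × 0.11259 = 0.1846 M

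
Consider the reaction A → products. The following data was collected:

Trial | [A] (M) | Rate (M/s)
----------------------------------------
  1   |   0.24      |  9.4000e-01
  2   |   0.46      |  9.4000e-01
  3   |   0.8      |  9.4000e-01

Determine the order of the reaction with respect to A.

zeroth order (0)

Step 1: Compare trials - when concentration changes, rate stays constant.
Step 2: rate₂/rate₁ = 9.4000e-01/9.4000e-01 = 1
Step 3: [A]₂/[A]₁ = 0.46/0.24 = 1.917
Step 4: Since rate ratio ≈ (conc ratio)^0, the reaction is zeroth order.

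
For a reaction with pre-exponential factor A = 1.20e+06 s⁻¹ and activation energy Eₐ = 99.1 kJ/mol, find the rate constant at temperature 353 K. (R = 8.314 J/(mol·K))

2.60e-09 s⁻¹

Step 1: Use the Arrhenius equation: k = A × exp(-Eₐ/RT)
Step 2: Convert Eₐ to J/mol: 99.1 kJ/mol = 99100 J/mol
Step 3: Calculate the exponent: -Eₐ/(RT) = -99100/(8.314 × 353) = -33.76672
Step 4: k = 1.20e+06 × exp(-33.76672)
Step 5: k = 1.20e+06 × 2.16421e-15 = 2.5971e-09 s⁻¹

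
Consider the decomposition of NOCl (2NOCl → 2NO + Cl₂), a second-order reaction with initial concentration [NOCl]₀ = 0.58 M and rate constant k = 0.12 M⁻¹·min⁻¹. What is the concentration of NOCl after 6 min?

0.4091 M

Step 1: For a second-order reaction: 1/[NOCl] = 1/[NOCl]₀ + kt
Step 2: 1/[NOCl] = 1/0.58 + 0.12 × 6
Step 3: 1/[NOCl] = 1.724 + 0.72 = 2.444
Step 4: [NOCl] = 1/2.444 = 0.4091 M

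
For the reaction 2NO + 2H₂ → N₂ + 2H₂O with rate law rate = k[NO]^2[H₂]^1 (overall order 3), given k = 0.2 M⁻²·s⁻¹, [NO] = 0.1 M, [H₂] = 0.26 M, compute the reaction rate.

0.00052 M/s

Step 1: The rate law is rate = k[NO]^2[H₂]^1, overall order = 2+1 = 3
Step 2: Substitute values: rate = 0.2 × (0.1)^2 × (0.26)^1
Step 3: rate = 0.2 × 0.01 × 0.26 = 0.00052 M/s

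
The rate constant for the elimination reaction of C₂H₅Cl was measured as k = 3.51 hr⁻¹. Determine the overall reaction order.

first order (1)

Step 1: The units of k for an nth-order reaction are (concentration)^(1-n)·(time)⁻¹.
Step 2: Here k has units hr⁻¹, so the concentration exponent is 0.
Step 3: 1 - n = 0 ⇒ n = 1. The reaction is first order.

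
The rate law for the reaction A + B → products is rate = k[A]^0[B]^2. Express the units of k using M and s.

M⁻¹·s⁻¹

Step 1: Overall order = 0 + 2 = 2.
Step 2: rate has units M·s⁻¹; [A]^0[B]^2 has units M^2.
Step 3: k = rate/([A]^0[B]^2), so units of k = M^(1-2)·s⁻¹ = M⁻¹·s⁻¹.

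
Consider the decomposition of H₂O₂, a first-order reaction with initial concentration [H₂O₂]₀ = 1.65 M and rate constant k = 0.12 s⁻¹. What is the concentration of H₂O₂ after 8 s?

0.6318 M

Step 1: For a first-order reaction: [H₂O₂] = [H₂O₂]₀ × e^(-kt)
Step 2: [H₂O₂] = 1.65 × e^(-0.12 × 8)
Step 3: [H₂O₂] = 1.65 × e^(-0.96)
Step 4: [H₂O₂] = 1.65 × 0.382893 = 0.6318 M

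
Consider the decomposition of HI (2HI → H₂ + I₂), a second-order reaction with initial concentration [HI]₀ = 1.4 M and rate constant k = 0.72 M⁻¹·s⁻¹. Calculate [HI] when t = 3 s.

0.3479 M

Step 1: For a second-order reaction: 1/[HI] = 1/[HI]₀ + kt
Step 2: 1/[HI] = 1/1.4 + 0.72 × 3
Step 3: 1/[HI] = 0.7143 + 2.16 = 2.874
Step 4: [HI] = 1/2.874 = 0.3479 M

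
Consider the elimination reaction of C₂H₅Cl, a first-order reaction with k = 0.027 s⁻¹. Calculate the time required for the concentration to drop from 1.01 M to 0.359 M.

38.31 s

Step 1: For first-order: t = ln([C₂H₅Cl]₀/[C₂H₅Cl])/k
Step 2: t = ln(1.01/0.359)/0.027
Step 3: t = ln(2.813)/0.027
Step 4: t = 1.034/0.027 = 38.31 s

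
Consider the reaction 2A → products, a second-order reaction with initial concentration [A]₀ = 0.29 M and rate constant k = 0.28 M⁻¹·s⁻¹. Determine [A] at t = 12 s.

0.1469 M

Step 1: For a second-order reaction: 1/[A] = 1/[A]₀ + kt
Step 2: 1/[A] = 1/0.29 + 0.28 × 12
Step 3: 1/[A] = 3.448 + 3.36 = 6.808
Step 4: [A] = 1/6.808 = 0.1469 M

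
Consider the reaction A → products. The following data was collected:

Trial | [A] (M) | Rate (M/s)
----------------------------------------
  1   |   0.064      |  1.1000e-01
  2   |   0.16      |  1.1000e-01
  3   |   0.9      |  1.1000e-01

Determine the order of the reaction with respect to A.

zeroth order (0)

Step 1: Compare trials - when concentration changes, rate stays constant.
Step 2: rate₂/rate₁ = 1.1000e-01/1.1000e-01 = 1
Step 3: [A]₂/[A]₁ = 0.16/0.064 = 2.5
Step 4: Since rate ratio ≈ (conc ratio)^0, the reaction is zeroth order.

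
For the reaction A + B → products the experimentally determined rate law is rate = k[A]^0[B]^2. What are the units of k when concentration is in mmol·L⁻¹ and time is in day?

(mmol·L⁻¹)⁻¹·day⁻¹

Step 1: Overall order = 0 + 2 = 2.
Step 2: rate has units mmol·L⁻¹·day⁻¹; [A]^0[B]^2 has units (mmol·L⁻¹)^2.
Step 3: k = rate/([A]^0[B]^2), so units of k = (mmol·L⁻¹)^(1-2)·day⁻¹ = (mmol·L⁻¹)⁻¹·day⁻¹.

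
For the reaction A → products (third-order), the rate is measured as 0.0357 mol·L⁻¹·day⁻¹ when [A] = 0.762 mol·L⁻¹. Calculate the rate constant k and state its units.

0.08069 (mol·L⁻¹)⁻²·day⁻¹

Step 1: rate = k[A]^3, so k = rate / [A]^3.
Step 2: k = 0.0357 / (0.762)^3 = 0.0357 / 0.4425.
Step 3: k = 0.08069 (mol·L⁻¹)⁻²·day⁻¹.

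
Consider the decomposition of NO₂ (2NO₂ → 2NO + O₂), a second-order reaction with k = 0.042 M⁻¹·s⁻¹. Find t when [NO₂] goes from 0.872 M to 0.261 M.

63.92 s

Step 1: For second-order: t = (1/[NO₂] - 1/[NO₂]₀)/k
Step 2: t = (1/0.261 - 1/0.872)/0.042
Step 3: t = (3.831 - 1.147)/0.042
Step 4: t = 2.685/0.042 = 63.92 s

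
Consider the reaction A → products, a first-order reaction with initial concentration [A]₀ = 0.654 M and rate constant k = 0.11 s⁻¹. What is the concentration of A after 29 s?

0.02693 M

Step 1: For a first-order reaction: [A] = [A]₀ × e^(-kt)
Step 2: [A] = 0.654 × e^(-0.11 × 29)
Step 3: [A] = 0.654 × e^(-3.19)
Step 4: [A] = 0.654 × 0.0411719 = 0.02693 M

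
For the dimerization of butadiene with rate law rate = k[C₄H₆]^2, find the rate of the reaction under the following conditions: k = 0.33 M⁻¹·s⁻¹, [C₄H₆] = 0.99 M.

0.3234 M/s

Step 1: Identify the rate law: rate = k[C₄H₆]^2
Step 2: Substitute values: rate = 0.33 × (0.99)^2
Step 3: Calculate: rate = 0.33 × 0.9801 = 0.323433 M/s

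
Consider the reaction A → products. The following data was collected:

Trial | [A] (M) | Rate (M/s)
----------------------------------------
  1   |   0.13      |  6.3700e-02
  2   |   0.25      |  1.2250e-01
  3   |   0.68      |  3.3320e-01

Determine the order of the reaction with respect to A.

first order (1)

Step 1: Compare trials to find order n where rate₂/rate₁ = ([A]₂/[A]₁)^n
Step 2: rate₂/rate₁ = 1.2250e-01/6.3700e-02 = 1.923
Step 3: [A]₂/[A]₁ = 0.25/0.13 = 1.923
Step 4: n = ln(1.923)/ln(1.923) = 1.00 ≈ 1
Step 5: The reaction is first order in A.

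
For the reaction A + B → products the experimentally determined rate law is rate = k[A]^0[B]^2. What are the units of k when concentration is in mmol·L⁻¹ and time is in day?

(mmol·L⁻¹)⁻¹·day⁻¹

Step 1: Overall order = 0 + 2 = 2.
Step 2: rate has units mmol·L⁻¹·day⁻¹; [A]^0[B]^2 has units (mmol·L⁻¹)^2.
Step 3: k = rate/([A]^0[B]^2), so units of k = (mmol·L⁻¹)^(1-2)·day⁻¹ = (mmol·L⁻¹)⁻¹·day⁻¹.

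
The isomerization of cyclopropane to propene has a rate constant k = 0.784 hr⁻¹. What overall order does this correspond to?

first order (1)

Step 1: The units of k for an nth-order reaction are (concentration)^(1-n)·(time)⁻¹.
Step 2: Here k has units hr⁻¹, so the concentration exponent is 0.
Step 3: 1 - n = 0 ⇒ n = 1. The reaction is first order.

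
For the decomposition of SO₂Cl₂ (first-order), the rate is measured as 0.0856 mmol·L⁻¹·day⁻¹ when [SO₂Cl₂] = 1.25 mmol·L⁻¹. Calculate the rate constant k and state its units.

0.06848 day⁻¹

Step 1: rate = k[SO₂Cl₂]^1, so k = rate / [SO₂Cl₂]^1.
Step 2: k = 0.0856 / (1.25)^1 = 0.0856 / 1.25.
Step 3: k = 0.06848 day⁻¹.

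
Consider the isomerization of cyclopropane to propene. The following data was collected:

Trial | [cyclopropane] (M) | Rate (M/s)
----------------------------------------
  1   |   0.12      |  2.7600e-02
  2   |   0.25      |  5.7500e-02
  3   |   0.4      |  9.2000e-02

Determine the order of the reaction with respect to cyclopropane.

first order (1)

Step 1: Compare trials to find order n where rate₂/rate₁ = ([cyclopropane]₂/[cyclopropane]₁)^n
Step 2: rate₂/rate₁ = 5.7500e-02/2.7600e-02 = 2.083
Step 3: [cyclopropane]₂/[cyclopropane]₁ = 0.25/0.12 = 2.083
Step 4: n = ln(2.083)/ln(2.083) = 1.00 ≈ 1
Step 5: The reaction is first order in cyclopropane.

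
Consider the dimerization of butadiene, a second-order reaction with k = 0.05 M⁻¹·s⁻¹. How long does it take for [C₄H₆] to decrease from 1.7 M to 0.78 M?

13.88 s

Step 1: For second-order: t = (1/[C₄H₆] - 1/[C₄H₆]₀)/k
Step 2: t = (1/0.78 - 1/1.7)/0.05
Step 3: t = (1.282 - 0.5882)/0.05
Step 4: t = 0.6938/0.05 = 13.88 s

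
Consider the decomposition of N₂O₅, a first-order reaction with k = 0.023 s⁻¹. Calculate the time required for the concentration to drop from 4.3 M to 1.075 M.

60.27 s

Step 1: For first-order: t = ln([N₂O₅]₀/[N₂O₅])/k
Step 2: t = ln(4.3/1.075)/0.023
Step 3: t = ln(4)/0.023
Step 4: t = 1.386/0.023 = 60.27 s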